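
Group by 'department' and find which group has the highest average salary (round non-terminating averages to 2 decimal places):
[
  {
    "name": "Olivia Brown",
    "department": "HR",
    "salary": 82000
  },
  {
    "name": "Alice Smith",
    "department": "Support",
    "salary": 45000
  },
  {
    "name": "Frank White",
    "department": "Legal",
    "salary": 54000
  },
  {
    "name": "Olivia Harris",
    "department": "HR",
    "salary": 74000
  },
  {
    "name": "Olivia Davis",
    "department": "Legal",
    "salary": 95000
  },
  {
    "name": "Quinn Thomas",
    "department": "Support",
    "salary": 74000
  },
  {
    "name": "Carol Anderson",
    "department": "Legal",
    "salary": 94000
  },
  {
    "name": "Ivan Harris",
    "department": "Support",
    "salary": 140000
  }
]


Group by: department

Groups:
  HR: 2 people, avg salary = 156000/2 = $78000
  Legal: 3 people, avg salary = 243000/3 = $81000
  Support: 3 people, avg salary = 259000/3 ≈ $86333.33

Highest average salary: Support (≈$86333.33)

Support (≈$86333.33)


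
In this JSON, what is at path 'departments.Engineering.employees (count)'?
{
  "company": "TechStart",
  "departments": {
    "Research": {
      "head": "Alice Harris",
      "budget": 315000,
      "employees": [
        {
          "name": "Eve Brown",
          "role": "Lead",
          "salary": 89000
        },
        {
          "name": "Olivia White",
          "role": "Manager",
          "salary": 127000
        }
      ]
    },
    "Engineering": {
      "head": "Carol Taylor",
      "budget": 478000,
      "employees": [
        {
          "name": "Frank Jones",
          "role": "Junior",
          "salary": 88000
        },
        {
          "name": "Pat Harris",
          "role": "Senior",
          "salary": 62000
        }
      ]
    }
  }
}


Path: departments.Engineering.employees (count)

Navigate:
  -> departments
  -> Engineering
  -> employees (array, length 2)

2


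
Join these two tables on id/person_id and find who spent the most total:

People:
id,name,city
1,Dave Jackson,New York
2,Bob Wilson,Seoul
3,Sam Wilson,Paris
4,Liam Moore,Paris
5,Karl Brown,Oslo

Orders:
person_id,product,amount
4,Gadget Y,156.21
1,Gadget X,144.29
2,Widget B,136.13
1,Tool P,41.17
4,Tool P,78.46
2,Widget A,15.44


Join on: people.id = orders.person_id

Joined rows:
  Liam Moore (Paris) bought Gadget Y for $156.21
  Dave Jackson (New York) bought Gadget X for $144.29
  Bob Wilson (Seoul) bought Widget B for $136.13
  Dave Jackson (New York) bought Tool P for $41.17
  Liam Moore (Paris) bought Tool P for $78.46
  Bob Wilson (Seoul) bought Widget A for $15.44

Total per person:
  Liam Moore: $234.67
  Dave Jackson: $185.46
  Bob Wilson: $151.57

Top spender: Liam Moore ($234.67)

Liam Moore ($234.67)


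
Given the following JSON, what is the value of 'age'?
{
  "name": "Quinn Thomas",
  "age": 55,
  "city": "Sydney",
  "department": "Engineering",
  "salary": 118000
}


Looking up field 'age'
Value: 55

55


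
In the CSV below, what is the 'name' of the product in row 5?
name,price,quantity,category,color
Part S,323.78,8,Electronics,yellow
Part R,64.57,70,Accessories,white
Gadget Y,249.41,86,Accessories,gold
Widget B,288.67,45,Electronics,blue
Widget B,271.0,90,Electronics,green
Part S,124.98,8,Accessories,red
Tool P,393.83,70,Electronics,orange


Query: Row 5 ('Widget B'), column 'name'
Value: Widget B

Widget B


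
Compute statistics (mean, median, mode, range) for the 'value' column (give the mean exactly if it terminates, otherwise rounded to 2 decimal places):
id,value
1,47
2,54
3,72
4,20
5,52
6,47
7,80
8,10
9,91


Data: [47, 54, 72, 20, 52, 47, 80, 10, 91]
Count: 9
Sum: 473
Mean: 473/9 ≈ 52.56 (rounded to 2 decimal places)
Sorted: [10, 20, 47, 47, 52, 54, 72, 80, 91]
Median: 52.0
Mode: 47 (2 times)
Range: 91 - 10 = 81
Min: 10, Max: 91

mean≈52.56, median=52.0, mode=47, range=81


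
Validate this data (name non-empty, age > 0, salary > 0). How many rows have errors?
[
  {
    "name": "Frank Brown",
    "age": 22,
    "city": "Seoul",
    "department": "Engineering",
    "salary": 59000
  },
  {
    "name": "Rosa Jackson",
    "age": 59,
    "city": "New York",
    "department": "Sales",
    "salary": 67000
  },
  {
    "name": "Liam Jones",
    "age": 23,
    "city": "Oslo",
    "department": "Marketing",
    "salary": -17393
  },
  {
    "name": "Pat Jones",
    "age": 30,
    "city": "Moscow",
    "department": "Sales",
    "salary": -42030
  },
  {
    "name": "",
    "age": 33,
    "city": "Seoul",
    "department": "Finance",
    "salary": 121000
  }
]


Validating 5 records:
Rules: name non-empty, age > 0, salary > 0

  Row 1 (Frank Brown): OK
  Row 2 (Rosa Jackson): OK
  Row 3 (Liam Jones): negative salary: -17393
  Row 4 (Pat Jones): negative salary: -42030
  Row 5 (???): empty name

Total errors: 3

3 errors


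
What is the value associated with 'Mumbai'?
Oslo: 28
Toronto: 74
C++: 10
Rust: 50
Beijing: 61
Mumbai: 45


Looking up key 'Mumbai'
Value: 45

45


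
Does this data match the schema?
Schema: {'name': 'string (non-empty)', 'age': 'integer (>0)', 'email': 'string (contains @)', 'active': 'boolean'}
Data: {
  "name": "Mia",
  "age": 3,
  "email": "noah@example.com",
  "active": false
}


Validating each field against schema:
  name: OK (non-empty string)
  age: OK (positive integer)
  email: OK (string with @)
  active: OK (boolean)

Result: VALID

VALID


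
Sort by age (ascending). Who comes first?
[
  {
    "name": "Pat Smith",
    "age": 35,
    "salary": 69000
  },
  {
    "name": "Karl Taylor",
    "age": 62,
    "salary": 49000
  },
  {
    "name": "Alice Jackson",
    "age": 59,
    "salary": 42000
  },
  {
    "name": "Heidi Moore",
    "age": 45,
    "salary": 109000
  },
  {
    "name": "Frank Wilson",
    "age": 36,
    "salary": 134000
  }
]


Sort by: age (ascending)

Sorted order:
  1. Pat Smith (age = 35)
  2. Frank Wilson (age = 36)
  3. Heidi Moore (age = 45)
  4. Alice Jackson (age = 59)
  5. Karl Taylor (age = 62)

First: Pat Smith

Pat Smith


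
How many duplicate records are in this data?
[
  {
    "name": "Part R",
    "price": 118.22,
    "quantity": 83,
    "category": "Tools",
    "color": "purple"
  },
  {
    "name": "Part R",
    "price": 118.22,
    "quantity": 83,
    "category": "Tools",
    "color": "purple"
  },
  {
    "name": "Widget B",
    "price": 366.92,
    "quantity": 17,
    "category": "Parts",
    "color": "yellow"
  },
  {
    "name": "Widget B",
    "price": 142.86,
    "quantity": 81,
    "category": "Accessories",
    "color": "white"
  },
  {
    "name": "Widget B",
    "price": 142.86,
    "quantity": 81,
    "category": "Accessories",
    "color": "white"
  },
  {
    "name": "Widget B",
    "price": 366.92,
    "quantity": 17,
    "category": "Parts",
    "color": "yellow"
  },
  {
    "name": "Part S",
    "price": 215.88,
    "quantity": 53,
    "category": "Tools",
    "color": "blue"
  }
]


Checking 7 records for duplicates:

  Row 1: Part R ($118.22, qty 83)
  Row 2: Part R ($118.22, qty 83) <-- DUPLICATE
  Row 3: Widget B ($366.92, qty 17)
  Row 4: Widget B ($142.86, qty 81)
  Row 5: Widget B ($142.86, qty 81) <-- DUPLICATE
  Row 6: Widget B ($366.92, qty 17) <-- DUPLICATE
  Row 7: Part S ($215.88, qty 53)

Duplicates found: 3
Unique records: 4

3 duplicates, 4 unique


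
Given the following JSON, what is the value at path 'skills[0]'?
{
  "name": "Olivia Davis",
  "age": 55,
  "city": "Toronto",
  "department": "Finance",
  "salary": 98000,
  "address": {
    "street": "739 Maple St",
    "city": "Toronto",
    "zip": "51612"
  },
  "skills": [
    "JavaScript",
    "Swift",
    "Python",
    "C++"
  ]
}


Query: skills[0]
Path: skills -> first element
Value: JavaScript

JavaScript


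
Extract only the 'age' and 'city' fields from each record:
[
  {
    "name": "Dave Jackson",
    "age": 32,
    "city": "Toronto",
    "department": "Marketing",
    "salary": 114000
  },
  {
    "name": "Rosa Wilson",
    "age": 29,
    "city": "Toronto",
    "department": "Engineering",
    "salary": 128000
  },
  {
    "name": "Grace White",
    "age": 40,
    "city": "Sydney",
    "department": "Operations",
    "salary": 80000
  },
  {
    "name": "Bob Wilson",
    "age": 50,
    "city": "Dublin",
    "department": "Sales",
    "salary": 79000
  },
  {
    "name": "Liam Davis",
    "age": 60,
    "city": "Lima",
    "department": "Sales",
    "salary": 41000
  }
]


Original: 5 records with fields: name, age, city, department, salary
Keep: ['age', 'city']
Drop: ['name', 'department', 'salary']
Result: 5 records, 2 fields each

[
  {
    "age": 32,
    "city": "Toronto"
  },
  {
    "age": 29,
    "city": "Toronto"
  },
  {
    "age": 40,
    "city": "Sydney"
  },
  {
    "age": 50,
    "city": "Dublin"
  },
  {
    "age": 60,
    "city": "Lima"
  }
]


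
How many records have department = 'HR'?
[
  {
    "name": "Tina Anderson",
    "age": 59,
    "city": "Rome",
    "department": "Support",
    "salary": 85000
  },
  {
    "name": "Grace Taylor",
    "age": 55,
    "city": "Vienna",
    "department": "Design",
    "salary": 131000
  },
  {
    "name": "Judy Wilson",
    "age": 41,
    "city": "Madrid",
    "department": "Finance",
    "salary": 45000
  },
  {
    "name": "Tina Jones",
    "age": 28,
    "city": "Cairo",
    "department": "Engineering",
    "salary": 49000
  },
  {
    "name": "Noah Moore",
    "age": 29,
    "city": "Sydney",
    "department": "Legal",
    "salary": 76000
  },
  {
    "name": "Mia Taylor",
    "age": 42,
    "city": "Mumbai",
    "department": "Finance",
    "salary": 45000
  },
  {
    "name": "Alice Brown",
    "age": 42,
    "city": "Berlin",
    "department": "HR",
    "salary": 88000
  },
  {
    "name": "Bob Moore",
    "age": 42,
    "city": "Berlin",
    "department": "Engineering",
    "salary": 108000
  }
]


Data: 8 records
Condition: department = 'HR'

Checking each record:
  Tina Anderson: Support
  Grace Taylor: Design
  Judy Wilson: Finance
  Tina Jones: Engineering
  Noah Moore: Legal
  Mia Taylor: Finance
  Alice Brown: HR MATCH
  Bob Moore: Engineering

Count: 1

1


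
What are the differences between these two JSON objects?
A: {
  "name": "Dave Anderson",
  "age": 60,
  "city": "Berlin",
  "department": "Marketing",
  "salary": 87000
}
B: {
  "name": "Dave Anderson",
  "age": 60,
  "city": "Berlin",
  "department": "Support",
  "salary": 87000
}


Comparing each field (in key order):
  name: same
  age: same
  city: same
  department: DIFFERENT
  salary: same
Differences:
  department: Marketing -> Support

1 field(s) changed

1 change: department


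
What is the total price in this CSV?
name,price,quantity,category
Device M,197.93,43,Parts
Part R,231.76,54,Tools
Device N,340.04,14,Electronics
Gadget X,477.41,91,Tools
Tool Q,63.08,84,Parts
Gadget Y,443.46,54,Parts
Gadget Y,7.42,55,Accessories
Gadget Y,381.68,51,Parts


Computing total price:
Values: [197.93, 231.76, 340.04, 477.41, 63.08, 443.46, 7.42, 381.68]
Sum = 2142.78

2142.78


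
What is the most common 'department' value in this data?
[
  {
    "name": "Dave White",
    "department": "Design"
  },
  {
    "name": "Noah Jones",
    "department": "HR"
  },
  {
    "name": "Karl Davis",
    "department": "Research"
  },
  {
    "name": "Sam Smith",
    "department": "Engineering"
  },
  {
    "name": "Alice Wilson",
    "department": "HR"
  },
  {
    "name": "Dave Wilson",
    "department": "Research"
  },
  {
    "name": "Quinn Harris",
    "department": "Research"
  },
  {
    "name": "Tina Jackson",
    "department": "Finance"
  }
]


Counting 'department' values across 8 records:

  Research: 3 ###
  HR: 2 ##
  Design: 1 #
  Engineering: 1 #
  Finance: 1 #

Most common: Research (3 times)

Research (3 times)


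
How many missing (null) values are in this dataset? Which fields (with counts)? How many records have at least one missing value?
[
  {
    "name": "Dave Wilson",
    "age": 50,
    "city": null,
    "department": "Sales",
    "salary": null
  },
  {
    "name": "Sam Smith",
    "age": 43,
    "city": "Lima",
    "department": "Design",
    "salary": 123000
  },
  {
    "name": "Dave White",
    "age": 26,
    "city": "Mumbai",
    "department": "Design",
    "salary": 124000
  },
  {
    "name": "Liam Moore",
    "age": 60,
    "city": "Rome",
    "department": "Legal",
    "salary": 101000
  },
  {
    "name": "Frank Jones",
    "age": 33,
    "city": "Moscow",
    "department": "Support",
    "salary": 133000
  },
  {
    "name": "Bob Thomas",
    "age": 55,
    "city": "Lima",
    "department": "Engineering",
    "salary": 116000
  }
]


Checking for missing (null) values in 6 records:

  Dave Wilson: city, salary
  Sam Smith: complete
  Dave White: complete
  Liam Moore: complete
  Frank Jones: complete
  Bob Thomas: complete

Per field:
  name: 0 missing
  age: 0 missing
  city: 1 missing
  department: 0 missing
  salary: 1 missing

Total missing values: 2
Records with any missing: 1

2 missing values (city: 1, salary: 1); 1 incomplete records


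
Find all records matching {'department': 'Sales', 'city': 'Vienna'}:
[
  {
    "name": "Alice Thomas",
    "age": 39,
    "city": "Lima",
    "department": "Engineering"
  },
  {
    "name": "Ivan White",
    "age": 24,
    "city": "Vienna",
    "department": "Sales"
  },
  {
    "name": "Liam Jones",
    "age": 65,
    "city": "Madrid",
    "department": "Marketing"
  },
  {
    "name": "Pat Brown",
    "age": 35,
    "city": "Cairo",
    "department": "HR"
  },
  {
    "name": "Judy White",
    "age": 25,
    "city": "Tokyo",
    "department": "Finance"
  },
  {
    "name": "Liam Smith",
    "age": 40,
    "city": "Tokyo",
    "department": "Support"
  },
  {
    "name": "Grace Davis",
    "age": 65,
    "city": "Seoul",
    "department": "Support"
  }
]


Search criteria: {'department': 'Sales', 'city': 'Vienna'}

Checking 7 records:
  Alice Thomas: {department: Engineering, city: Lima}
  Ivan White: {department: Sales, city: Vienna} <-- MATCH
  Liam Jones: {department: Marketing, city: Madrid}
  Pat Brown: {department: HR, city: Cairo}
  Judy White: {department: Finance, city: Tokyo}
  Liam Smith: {department: Support, city: Tokyo}
  Grace Davis: {department: Support, city: Seoul}

Matches: ["Ivan White"]

["Ivan White"]


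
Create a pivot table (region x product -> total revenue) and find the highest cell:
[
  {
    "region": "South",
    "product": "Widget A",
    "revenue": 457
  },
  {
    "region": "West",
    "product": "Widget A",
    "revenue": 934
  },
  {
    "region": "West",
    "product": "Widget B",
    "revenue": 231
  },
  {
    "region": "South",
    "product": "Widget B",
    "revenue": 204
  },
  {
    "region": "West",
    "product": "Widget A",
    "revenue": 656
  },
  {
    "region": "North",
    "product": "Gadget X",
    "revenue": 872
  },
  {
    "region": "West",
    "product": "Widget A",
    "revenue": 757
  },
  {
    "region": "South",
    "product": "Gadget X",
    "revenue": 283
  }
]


Pivot: region (rows) x product (columns) -> total revenue

     Gadget X      Widget A      Widget B    
North          872             0             0  
South          283           457           204  
West             0          2347           231  

Highest: West / Widget A = $2347

West / Widget A = $2347


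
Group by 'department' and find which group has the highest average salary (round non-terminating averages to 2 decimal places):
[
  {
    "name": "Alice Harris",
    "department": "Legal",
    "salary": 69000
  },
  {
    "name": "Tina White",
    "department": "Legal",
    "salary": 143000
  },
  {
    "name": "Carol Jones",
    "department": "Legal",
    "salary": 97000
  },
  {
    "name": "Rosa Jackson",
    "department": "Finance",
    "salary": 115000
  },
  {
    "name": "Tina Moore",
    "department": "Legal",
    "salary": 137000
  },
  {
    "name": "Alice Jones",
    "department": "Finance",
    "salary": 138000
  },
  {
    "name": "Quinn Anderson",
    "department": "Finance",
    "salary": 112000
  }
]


Group by: department

Groups:
  Finance: 3 people, avg salary = 365000/3 ≈ $121666.67
  Legal: 4 people, avg salary = 446000/4 = $111500

Highest average salary: Finance (≈$121666.67)

Finance (≈$121666.67)


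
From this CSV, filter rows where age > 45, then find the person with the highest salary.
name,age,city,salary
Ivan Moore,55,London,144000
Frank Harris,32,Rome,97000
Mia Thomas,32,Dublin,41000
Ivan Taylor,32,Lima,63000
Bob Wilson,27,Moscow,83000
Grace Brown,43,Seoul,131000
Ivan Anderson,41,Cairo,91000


Filter: age > 45
Sort by: salary (descending)

Filtered records (1):
  Ivan Moore, age 55, salary $144000

Highest salary: Ivan Moore ($144000)

Ivan Moore


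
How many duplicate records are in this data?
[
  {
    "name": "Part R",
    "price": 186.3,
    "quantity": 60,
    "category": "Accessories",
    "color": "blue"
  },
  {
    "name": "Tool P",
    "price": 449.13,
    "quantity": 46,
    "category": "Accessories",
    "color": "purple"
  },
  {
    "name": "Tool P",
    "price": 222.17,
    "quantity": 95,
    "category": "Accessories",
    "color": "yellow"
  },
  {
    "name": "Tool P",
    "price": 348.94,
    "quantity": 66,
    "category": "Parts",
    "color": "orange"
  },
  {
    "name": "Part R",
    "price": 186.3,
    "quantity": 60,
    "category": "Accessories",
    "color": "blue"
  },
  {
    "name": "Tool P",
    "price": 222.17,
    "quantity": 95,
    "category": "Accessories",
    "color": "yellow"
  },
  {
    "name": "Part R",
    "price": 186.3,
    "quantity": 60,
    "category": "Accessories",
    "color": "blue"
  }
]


Checking 7 records for duplicates:

  Row 1: Part R ($186.3, qty 60)
  Row 2: Tool P ($449.13, qty 46)
  Row 3: Tool P ($222.17, qty 95)
  Row 4: Tool P ($348.94, qty 66)
  Row 5: Part R ($186.3, qty 60) <-- DUPLICATE
  Row 6: Tool P ($222.17, qty 95) <-- DUPLICATE
  Row 7: Part R ($186.3, qty 60) <-- DUPLICATE

Duplicates found: 3
Unique records: 4

3 duplicates, 4 unique


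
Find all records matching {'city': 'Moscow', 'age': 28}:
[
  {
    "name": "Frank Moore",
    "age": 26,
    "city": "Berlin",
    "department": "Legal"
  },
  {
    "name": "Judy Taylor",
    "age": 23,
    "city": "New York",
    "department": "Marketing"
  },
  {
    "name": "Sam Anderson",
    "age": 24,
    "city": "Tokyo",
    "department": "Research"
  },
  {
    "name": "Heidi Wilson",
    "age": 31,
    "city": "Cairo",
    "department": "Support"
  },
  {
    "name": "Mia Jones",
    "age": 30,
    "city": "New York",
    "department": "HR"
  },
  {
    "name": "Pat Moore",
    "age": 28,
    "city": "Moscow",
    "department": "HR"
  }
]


Search criteria: {'city': 'Moscow', 'age': 28}

Checking 6 records:
  Frank Moore: {city: Berlin, age: 26}
  Judy Taylor: {city: New York, age: 23}
  Sam Anderson: {city: Tokyo, age: 24}
  Heidi Wilson: {city: Cairo, age: 31}
  Mia Jones: {city: New York, age: 30}
  Pat Moore: {city: Moscow, age: 28} <-- MATCH

Matches: ["Pat Moore"]

["Pat Moore"]


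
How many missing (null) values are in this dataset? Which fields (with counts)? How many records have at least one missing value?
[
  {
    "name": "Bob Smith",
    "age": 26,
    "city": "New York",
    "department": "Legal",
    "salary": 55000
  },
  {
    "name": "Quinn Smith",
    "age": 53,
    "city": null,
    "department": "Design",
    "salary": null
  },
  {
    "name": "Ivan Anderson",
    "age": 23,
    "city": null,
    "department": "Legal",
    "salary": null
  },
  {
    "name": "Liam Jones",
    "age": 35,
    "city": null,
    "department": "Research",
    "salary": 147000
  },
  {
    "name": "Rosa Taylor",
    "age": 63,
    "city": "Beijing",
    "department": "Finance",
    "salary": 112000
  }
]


Checking for missing (null) values in 5 records:

  Bob Smith: complete
  Quinn Smith: city, salary
  Ivan Anderson: city, salary
  Liam Jones: city
  Rosa Taylor: complete

Per field:
  name: 0 missing
  age: 0 missing
  city: 3 missing
  department: 0 missing
  salary: 2 missing

Total missing values: 5
Records with any missing: 3

5 missing values (city: 3, salary: 2); 3 incomplete records


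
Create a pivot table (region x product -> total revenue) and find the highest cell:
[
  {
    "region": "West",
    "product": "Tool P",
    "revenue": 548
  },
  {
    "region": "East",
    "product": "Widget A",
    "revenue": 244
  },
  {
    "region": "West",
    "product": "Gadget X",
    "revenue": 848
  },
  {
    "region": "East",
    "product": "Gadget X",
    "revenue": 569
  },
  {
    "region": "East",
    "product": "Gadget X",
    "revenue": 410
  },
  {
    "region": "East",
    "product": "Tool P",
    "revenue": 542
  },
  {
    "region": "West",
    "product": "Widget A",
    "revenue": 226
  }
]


Pivot: region (rows) x product (columns) -> total revenue

     Gadget X      Tool P        Widget A    
East           979           542           244  
West           848           548           226  

Highest: East / Gadget X = $979

East / Gadget X = $979


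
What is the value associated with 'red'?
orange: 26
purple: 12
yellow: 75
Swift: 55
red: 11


Looking up key 'red'
Value: 11

11


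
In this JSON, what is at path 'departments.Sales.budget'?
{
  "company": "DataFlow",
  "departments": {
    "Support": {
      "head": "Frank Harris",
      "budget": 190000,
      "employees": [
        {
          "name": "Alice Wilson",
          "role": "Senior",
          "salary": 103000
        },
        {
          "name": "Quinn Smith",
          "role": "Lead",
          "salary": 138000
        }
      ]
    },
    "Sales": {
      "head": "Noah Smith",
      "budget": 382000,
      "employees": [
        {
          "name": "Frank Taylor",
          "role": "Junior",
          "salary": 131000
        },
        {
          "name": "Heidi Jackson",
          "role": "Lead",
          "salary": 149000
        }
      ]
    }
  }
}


Path: departments.Sales.budget

Navigate:
  -> departments
  -> Sales
  -> budget = 382000

382000


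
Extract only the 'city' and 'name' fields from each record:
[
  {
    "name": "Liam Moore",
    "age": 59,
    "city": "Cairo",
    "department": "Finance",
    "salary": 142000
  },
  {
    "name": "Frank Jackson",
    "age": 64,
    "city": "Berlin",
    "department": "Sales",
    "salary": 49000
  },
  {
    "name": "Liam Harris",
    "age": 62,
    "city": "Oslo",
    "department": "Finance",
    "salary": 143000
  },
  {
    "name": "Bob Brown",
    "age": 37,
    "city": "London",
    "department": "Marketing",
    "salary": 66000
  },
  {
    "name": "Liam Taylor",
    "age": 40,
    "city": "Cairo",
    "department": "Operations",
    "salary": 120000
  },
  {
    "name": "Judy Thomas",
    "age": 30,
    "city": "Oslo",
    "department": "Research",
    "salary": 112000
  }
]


Original: 6 records with fields: name, age, city, department, salary
Keep: ['city', 'name']
Drop: ['age', 'department', 'salary']
Result: 6 records, 2 fields each

[
  {
    "city": "Cairo",
    "name": "Liam Moore"
  },
  {
    "city": "Berlin",
    "name": "Frank Jackson"
  },
  {
    "city": "Oslo",
    "name": "Liam Harris"
  },
  {
    "city": "London",
    "name": "Bob Brown"
  },
  {
    "city": "Cairo",
    "name": "Liam Taylor"
  },
  {
    "city": "Oslo",
    "name": "Judy Thomas"
  }
]


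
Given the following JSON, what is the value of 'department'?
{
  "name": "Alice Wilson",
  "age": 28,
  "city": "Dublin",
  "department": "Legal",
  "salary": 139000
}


Looking up field 'department'
Value: Legal

Legal


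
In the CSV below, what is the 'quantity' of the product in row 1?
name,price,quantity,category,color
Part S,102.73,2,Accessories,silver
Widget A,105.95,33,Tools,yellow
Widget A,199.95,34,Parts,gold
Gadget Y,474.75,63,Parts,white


Query: Row 1 ('Part S'), column 'quantity'
Value: 2

2


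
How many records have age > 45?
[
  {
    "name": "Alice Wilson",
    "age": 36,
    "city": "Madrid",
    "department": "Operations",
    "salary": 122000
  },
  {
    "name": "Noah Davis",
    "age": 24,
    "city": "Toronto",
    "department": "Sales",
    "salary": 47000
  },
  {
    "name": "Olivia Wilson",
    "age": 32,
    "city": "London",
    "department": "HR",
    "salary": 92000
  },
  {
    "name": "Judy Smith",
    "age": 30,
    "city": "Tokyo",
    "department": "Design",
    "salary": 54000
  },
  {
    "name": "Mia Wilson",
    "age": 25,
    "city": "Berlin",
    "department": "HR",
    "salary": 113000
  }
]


Data: 5 records
Condition: age > 45

Checking each record:
  Alice Wilson: 36
  Noah Davis: 24
  Olivia Wilson: 32
  Judy Smith: 30
  Mia Wilson: 25

Count: 0

0


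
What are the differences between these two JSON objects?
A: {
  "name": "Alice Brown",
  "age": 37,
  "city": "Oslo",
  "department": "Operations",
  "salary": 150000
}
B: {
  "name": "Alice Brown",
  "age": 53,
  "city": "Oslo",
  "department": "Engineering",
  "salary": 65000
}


Comparing each field (in key order):
  name: same
  age: DIFFERENT
  city: same
  department: DIFFERENT
  salary: DIFFERENT
Differences:
  age: 37 -> 53
  department: Operations -> Engineering
  salary: 150000 -> 65000

3 field(s) changed

3 changes: age, department, salary


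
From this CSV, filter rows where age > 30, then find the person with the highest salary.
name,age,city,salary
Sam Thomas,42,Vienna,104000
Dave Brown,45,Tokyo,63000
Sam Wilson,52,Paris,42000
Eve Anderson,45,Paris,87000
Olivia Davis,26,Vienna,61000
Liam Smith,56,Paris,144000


Filter: age > 30
Sort by: salary (descending)

Filtered records (5):
  Liam Smith, age 56, salary $144000
  Sam Thomas, age 42, salary $104000
  Eve Anderson, age 45, salary $87000
  Dave Brown, age 45, salary $63000
  Sam Wilson, age 52, salary $42000

Highest salary: Liam Smith ($144000)

Liam Smith


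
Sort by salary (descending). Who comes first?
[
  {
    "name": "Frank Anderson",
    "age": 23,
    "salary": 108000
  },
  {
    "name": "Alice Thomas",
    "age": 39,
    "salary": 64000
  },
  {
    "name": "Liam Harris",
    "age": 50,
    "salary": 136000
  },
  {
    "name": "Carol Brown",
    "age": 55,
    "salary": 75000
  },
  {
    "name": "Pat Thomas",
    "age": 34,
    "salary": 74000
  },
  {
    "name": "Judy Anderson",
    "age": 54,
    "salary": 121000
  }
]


Sort by: salary (descending)

Sorted order:
  1. Liam Harris (salary = 136000)
  2. Judy Anderson (salary = 121000)
  3. Frank Anderson (salary = 108000)
  4. Carol Brown (salary = 75000)
  5. Pat Thomas (salary = 74000)
  6. Alice Thomas (salary = 64000)

First: Liam Harris

Liam Harris


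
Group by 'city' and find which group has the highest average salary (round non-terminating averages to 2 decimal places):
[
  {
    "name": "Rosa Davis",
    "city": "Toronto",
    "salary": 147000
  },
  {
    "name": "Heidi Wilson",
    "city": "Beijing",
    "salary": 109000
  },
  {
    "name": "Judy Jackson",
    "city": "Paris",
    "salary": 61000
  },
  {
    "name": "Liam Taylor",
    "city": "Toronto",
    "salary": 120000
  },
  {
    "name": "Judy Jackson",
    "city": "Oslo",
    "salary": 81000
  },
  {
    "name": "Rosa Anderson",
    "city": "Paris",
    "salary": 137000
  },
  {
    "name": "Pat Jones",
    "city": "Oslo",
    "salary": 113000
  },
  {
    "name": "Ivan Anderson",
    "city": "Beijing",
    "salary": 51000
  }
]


Group by: city

Groups:
  Beijing: 2 people, avg salary = 160000/2 = $80000
  Oslo: 2 people, avg salary = 194000/2 = $97000
  Paris: 2 people, avg salary = 198000/2 = $99000
  Toronto: 2 people, avg salary = 267000/2 = $133500

Highest average salary: Toronto ($133500)

Toronto ($133500)


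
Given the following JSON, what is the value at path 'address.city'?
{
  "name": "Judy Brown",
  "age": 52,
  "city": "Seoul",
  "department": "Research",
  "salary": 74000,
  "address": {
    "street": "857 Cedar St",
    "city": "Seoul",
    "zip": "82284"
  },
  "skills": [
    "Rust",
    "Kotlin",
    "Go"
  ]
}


Query: address.city
Path: address -> city
Value: Seoul

Seoul


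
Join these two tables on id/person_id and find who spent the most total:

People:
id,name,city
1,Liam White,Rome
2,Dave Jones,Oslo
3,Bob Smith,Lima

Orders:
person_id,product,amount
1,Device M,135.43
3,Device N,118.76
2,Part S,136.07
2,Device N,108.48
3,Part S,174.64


Join on: people.id = orders.person_id

Joined rows:
  Liam White (Rome) bought Device M for $135.43
  Bob Smith (Lima) bought Device N for $118.76
  Dave Jones (Oslo) bought Part S for $136.07
  Dave Jones (Oslo) bought Device N for $108.48
  Bob Smith (Lima) bought Part S for $174.64

Total per person:
  Bob Smith: $293.40
  Dave Jones: $244.55
  Liam White: $135.43

Top spender: Bob Smith ($293.40)

Bob Smith ($293.40)


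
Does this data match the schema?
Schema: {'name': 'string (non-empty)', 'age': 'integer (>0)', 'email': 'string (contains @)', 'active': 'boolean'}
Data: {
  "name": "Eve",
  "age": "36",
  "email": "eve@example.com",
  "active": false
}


Validating each field against schema:
  name: OK (non-empty string)
  age: FAIL ("36" is not an integer)
  email: OK (string with @)
  active: OK (boolean)

Result: INVALID (1 error: age)

INVALID (1 error: age)


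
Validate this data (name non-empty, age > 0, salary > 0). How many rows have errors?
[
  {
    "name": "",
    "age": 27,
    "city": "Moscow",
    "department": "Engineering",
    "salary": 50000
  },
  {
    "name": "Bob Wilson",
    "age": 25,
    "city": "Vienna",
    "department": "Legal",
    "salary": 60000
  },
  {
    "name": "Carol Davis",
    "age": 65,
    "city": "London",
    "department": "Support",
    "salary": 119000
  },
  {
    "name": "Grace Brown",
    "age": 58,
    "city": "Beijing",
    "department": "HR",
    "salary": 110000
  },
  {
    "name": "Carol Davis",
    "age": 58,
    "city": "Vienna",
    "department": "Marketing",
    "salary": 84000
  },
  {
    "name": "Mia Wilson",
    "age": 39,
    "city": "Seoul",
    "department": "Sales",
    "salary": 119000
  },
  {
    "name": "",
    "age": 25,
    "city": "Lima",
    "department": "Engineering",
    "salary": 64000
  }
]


Validating 7 records:
Rules: name non-empty, age > 0, salary > 0

  Row 1 (???): empty name
  Row 2 (Bob Wilson): OK
  Row 3 (Carol Davis): OK
  Row 4 (Grace Brown): OK
  Row 5 (Carol Davis): OK
  Row 6 (Mia Wilson): OK
  Row 7 (???): empty name

Total errors: 2

2 errors


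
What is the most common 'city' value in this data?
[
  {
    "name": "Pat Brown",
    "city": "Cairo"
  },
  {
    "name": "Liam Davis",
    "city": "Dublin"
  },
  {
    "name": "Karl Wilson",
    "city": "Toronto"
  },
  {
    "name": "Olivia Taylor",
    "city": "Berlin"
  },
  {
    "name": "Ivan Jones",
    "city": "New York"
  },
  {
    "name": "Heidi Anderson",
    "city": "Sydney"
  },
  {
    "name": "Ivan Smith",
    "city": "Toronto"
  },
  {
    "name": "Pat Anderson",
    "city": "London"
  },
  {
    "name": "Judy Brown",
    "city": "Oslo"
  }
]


Counting 'city' values across 9 records:

  Toronto: 2 ##
  Cairo: 1 #
  Dublin: 1 #
  Berlin: 1 #
  New York: 1 #
  Sydney: 1 #
  London: 1 #
  Oslo: 1 #

Most common: Toronto (2 times)

Toronto (2 times)


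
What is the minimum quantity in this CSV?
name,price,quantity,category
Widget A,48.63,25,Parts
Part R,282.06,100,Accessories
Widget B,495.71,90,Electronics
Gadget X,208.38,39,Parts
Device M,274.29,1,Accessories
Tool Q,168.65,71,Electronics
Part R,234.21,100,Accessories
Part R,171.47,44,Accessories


Computing minimum quantity:
Values: [25, 100, 90, 39, 1, 71, 100, 44]
Min = 1

1


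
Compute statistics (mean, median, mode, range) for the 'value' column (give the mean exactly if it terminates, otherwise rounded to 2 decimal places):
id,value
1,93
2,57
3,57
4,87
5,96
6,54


Data: [93, 57, 57, 87, 96, 54]
Count: 6
Sum: 444
Mean: 444/6 = 74
Sorted: [54, 57, 57, 87, 93, 96]
Median: 72.0
Mode: 57 (2 times)
Range: 96 - 54 = 42
Min: 54, Max: 96

mean=74, median=72.0, mode=57, range=42


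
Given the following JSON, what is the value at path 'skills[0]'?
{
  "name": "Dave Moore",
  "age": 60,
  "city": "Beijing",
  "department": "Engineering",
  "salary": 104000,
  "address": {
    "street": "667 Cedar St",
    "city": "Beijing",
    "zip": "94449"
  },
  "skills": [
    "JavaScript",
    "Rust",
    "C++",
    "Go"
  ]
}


Query: skills[0]
Path: skills -> first element
Value: JavaScript

JavaScript


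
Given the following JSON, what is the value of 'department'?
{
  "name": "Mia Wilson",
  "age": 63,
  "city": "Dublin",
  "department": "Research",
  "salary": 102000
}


Looking up field 'department'
Value: Research

Research


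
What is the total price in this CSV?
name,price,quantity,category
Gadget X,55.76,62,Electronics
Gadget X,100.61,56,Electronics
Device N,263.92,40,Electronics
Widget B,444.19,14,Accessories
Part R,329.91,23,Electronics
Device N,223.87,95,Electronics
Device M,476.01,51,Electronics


Computing total price:
Values: [55.76, 100.61, 263.92, 444.19, 329.91, 223.87, 476.01]
Sum = 1894.27

1894.27


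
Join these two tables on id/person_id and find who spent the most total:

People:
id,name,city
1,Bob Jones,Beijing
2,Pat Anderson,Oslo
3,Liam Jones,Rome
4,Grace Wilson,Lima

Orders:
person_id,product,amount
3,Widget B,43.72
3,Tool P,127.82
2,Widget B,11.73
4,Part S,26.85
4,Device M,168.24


Join on: people.id = orders.person_id

Joined rows:
  Liam Jones (Rome) bought Widget B for $43.72
  Liam Jones (Rome) bought Tool P for $127.82
  Pat Anderson (Oslo) bought Widget B for $11.73
  Grace Wilson (Lima) bought Part S for $26.85
  Grace Wilson (Lima) bought Device M for $168.24

Total per person:
  Grace Wilson: $195.09
  Liam Jones: $171.54
  Pat Anderson: $11.73

Top spender: Grace Wilson ($195.09)

Grace Wilson ($195.09)


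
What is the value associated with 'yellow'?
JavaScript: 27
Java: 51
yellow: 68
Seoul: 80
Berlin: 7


Looking up key 'yellow'
Value: 68

68


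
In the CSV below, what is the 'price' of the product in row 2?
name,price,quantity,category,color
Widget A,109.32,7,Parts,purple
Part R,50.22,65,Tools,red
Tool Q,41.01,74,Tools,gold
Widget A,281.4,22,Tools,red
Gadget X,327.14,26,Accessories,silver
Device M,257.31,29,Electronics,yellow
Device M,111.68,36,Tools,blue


Query: Row 2 ('Part R'), column 'price'
Value: 50.22

50.22


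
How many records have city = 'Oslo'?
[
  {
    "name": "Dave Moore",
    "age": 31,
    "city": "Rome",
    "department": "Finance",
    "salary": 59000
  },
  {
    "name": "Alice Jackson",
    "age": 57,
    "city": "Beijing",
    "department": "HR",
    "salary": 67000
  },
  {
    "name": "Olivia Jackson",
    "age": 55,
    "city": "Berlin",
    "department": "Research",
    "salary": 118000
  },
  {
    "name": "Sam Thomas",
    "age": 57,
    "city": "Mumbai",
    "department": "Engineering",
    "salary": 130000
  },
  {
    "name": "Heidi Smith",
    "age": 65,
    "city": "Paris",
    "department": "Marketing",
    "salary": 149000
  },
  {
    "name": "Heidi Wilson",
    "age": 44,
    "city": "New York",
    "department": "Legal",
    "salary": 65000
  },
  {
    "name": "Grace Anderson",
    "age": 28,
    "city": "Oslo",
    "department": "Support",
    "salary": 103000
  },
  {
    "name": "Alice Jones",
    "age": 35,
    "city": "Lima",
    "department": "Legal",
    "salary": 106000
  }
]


Data: 8 records
Condition: city = 'Oslo'

Checking each record:
  Dave Moore: Rome
  Alice Jackson: Beijing
  Olivia Jackson: Berlin
  Sam Thomas: Mumbai
  Heidi Smith: Paris
  Heidi Wilson: New York
  Grace Anderson: Oslo MATCH
  Alice Jones: Lima

Count: 1

1


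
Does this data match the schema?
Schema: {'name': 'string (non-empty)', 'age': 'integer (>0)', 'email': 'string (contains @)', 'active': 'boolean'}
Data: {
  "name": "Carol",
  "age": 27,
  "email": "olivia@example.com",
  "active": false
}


Validating each field against schema:
  name: OK (non-empty string)
  age: OK (positive integer)
  email: OK (string with @)
  active: OK (boolean)

Result: VALID

VALID


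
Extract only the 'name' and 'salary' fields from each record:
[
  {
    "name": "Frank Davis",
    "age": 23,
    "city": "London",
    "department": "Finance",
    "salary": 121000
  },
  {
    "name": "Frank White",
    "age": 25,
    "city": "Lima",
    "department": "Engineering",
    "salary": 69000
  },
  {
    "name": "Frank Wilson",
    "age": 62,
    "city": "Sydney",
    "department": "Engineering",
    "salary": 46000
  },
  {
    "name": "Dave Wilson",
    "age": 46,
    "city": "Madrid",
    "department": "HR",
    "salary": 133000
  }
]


Original: 4 records with fields: name, age, city, department, salary
Keep: ['name', 'salary']
Drop: ['age', 'city', 'department']
Result: 4 records, 2 fields each

[
  {
    "name": "Frank Davis",
    "salary": 121000
  },
  {
    "name": "Frank White",
    "salary": 69000
  },
  {
    "name": "Frank Wilson",
    "salary": 46000
  },
  {
    "name": "Dave Wilson",
    "salary": 133000
  }
]


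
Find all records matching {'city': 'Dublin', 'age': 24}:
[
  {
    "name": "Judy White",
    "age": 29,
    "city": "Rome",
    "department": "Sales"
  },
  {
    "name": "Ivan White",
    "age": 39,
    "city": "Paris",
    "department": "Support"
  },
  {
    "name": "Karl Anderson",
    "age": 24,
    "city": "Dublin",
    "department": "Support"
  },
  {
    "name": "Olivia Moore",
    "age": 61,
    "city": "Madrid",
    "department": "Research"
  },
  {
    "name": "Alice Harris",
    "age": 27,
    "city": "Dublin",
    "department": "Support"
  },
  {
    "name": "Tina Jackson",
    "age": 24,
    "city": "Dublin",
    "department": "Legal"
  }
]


Search criteria: {'city': 'Dublin', 'age': 24}

Checking 6 records:
  Judy White: {city: Rome, age: 29}
  Ivan White: {city: Paris, age: 39}
  Karl Anderson: {city: Dublin, age: 24} <-- MATCH
  Olivia Moore: {city: Madrid, age: 61}
  Alice Harris: {city: Dublin, age: 27}
  Tina Jackson: {city: Dublin, age: 24} <-- MATCH

Matches: ["Karl Anderson", "Tina Jackson"]

["Karl Anderson", "Tina Jackson"]


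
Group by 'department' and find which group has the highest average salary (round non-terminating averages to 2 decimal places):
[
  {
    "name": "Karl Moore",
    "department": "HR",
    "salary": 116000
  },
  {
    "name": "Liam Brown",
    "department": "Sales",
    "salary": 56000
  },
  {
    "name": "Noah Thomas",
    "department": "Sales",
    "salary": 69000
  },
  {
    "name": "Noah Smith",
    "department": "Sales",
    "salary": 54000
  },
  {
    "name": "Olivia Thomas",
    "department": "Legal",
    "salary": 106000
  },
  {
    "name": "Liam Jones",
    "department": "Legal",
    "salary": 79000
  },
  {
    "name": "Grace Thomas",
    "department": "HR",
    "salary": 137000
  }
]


Group by: department

Groups:
  HR: 2 people, avg salary = 253000/2 = $126500
  Legal: 2 people, avg salary = 185000/2 = $92500
  Sales: 3 people, avg salary = 179000/3 ≈ $59666.67

Highest average salary: HR ($126500)

HR ($126500)


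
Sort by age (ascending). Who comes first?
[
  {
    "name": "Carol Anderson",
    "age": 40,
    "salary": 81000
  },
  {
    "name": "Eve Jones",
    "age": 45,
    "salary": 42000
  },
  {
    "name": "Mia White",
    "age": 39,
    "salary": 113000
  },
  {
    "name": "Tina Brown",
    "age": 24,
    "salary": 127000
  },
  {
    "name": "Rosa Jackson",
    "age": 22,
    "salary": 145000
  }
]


Sort by: age (ascending)

Sorted order:
  1. Rosa Jackson (age = 22)
  2. Tina Brown (age = 24)
  3. Mia White (age = 39)
  4. Carol Anderson (age = 40)
  5. Eve Jones (age = 45)

First: Rosa Jackson

Rosa Jackson


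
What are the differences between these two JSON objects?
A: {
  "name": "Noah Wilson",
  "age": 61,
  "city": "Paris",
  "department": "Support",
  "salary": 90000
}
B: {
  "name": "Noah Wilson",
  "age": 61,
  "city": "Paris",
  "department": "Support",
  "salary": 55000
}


Comparing each field (in key order):
  name: same
  age: same
  city: same
  department: same
  salary: DIFFERENT
Differences:
  salary: 90000 -> 55000

1 field(s) changed

1 change: salary


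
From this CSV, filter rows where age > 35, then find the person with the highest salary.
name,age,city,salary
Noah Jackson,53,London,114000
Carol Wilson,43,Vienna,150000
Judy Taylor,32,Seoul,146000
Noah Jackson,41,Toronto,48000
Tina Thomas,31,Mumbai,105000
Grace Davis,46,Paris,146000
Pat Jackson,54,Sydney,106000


Filter: age > 35
Sort by: salary (descending)

Filtered records (5):
  Carol Wilson, age 43, salary $150000
  Grace Davis, age 46, salary $146000
  Noah Jackson, age 53, salary $114000
  Pat Jackson, age 54, salary $106000
  Noah Jackson, age 41, salary $48000

Highest salary: Carol Wilson ($150000)

Carol Wilson
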